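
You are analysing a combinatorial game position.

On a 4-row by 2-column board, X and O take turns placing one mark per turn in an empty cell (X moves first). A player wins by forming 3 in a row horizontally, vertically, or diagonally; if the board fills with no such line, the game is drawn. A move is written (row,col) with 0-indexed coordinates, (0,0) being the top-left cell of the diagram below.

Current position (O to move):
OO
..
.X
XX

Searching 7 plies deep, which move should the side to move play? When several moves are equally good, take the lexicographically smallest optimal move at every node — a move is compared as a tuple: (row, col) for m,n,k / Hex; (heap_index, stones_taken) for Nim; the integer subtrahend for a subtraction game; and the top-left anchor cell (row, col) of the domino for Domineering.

ply 1, O at OO/../.X/XX | (1,0)=-1→OO/O./.X/XX; (1,1)=+0→OO/.O/.X/XX*; (2,0)=-1→OO/../OX/XX
ply 2, X at OO/.O/.X/XX | (1,0)=+0→OO/XO/.X/XX*; (2,0)=+0→OO/.O/XX/XX
ply 3, O at OO/XO/.X/XX | (2,0)=+0→OO/XO/OX/XX*
ply 4: OO/XO/OX/XX is terminal +0 (X); from OO/../.X/XX depth 7

O's best at [OO/../.X/XX]: (1,1)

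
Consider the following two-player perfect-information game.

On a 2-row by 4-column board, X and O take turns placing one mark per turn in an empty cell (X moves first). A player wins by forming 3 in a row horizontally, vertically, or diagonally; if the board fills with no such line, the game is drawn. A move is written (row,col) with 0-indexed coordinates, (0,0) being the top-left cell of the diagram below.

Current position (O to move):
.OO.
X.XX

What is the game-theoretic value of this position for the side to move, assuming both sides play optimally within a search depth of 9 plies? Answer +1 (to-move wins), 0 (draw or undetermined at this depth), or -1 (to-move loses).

value(.OO./X.XX, O) = +1

p1 O@[.OO./X.XX]: (0,0)[OOO./X.XX]+1* (0,3)[.OOO/X.XX]+1 (1,1)[.OO./XOXX]+1
p2 X@[OOO./X.XX] terminal -1; root [.OO./X.XX] d9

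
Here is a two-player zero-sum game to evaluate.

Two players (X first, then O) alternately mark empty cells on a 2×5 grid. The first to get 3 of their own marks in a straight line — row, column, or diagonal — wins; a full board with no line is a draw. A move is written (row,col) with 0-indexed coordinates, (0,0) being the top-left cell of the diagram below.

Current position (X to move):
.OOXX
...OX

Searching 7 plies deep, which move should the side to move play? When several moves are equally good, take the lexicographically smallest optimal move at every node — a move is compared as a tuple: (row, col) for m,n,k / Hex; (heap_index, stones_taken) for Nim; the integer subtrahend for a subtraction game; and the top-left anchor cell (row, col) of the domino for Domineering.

[.OOXX/...OX] X move#1: (0,0):+0/XOOXX/...OX*, (1,0):-1/.OOXX/X..OX, (1,1):-1/.OOXX/.X.OX, (1,2):-1/.OOXX/..XOX
[XOOXX/...OX] O move#2: (1,0):+0/XOOXX/O..OX*, (1,1):+0/XOOXX/.O.OX, (1,2):+0/XOOXX/..OOX
[XOOXX/O..OX] X move#3: (1,1):+0/XOOXX/OX.OX*, (1,2):+0/XOOXX/O.XOX
[XOOXX/OX.OX] O move#4: (1,2):+0/XOOXX/OXOOX*
[XOOXX/OXOOX] end (terminal +0, X#5); searched .OOXX/...OX to 7

X's best at [.OOXX/...OX]: (0,0)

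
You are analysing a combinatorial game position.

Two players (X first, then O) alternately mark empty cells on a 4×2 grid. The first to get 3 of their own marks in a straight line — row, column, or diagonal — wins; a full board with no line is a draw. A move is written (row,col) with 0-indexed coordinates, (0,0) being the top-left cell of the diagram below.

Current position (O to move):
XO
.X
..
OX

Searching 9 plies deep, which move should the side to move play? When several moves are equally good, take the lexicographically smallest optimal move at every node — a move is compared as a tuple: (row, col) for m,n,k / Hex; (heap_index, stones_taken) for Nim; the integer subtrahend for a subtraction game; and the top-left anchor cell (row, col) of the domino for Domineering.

O's best at [XO/.X/../OX]: (2,1)

[XO/.X/../OX] O move#1: (1,0):-1/XO/OX/../OX, (2,0):-1/XO/.X/O./OX, (2,1):+0/XO/.X/.O/OX*
[XO/.X/.O/OX] X move#2: (1,0):+0/XO/XX/.O/OX*, (2,0):+0/XO/.X/XO/OX
[XO/XX/.O/OX] O move#3: (2,0):+0/XO/XX/OO/OX*
[XO/XX/OO/OX] end (terminal +0, X#4); searched XO/.X/../OX to 9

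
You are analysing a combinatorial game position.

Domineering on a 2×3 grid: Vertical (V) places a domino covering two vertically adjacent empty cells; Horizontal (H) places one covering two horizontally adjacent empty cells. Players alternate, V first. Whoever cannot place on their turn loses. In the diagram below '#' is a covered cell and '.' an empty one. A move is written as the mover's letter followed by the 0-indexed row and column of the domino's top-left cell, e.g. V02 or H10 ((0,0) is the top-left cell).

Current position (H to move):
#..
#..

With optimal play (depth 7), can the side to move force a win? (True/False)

p1 H@[#../#..]: H01[###/#..]+1* H11[#../###]+1
p2 V@[###/#..] terminal -1; root [#../#..] d7

H winning at [#../#..]: True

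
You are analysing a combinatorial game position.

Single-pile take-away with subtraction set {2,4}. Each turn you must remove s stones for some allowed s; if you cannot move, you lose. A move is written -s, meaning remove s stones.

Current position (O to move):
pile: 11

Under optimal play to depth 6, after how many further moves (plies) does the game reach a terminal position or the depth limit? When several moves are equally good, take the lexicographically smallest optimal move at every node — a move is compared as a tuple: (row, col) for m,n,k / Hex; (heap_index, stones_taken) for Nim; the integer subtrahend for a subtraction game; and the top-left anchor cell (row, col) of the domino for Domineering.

p1 O@[11]: -2[9]-1 -4[7]+1*
p2 X@[7]: -2[5]-1* -4[3]-1
p3 O@[5]: -2[3]-1 -4[1]+1*
p4 X@[1] terminal -1; root [11] d6

PV length from [11]: 3 plies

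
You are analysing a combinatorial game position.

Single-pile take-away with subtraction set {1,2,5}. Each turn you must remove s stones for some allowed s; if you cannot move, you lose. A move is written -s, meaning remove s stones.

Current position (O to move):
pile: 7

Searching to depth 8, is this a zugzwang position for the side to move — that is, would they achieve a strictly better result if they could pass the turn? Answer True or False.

zugzwang(7, O) = False

[7] O move#1: -1:+1/6*, -2:-1/5, -5:-1/2
[6] X move#2: -1:-1/5*, -2:-1/4, -5:-1/1
[5] O move#3: -1:-1/4, -2:+1/3*, -5:+1/0
[3] X move#4: -1:-1/2*, -2:-1/1
[2] O move#5: -1:-1/1, -2:+1/0*
[0] end (terminal -1, X#6); searched 7 to 8
pass branch (X moves first from the same position):
  | [7] X move#1: -1:+1/6*, -2:-1/5, -5:-1/2
  | [6] O move#2: -1:-1/5*, -2:-1/4, -5:-1/1
  | [5] X move#3: -1:-1/4, -2:+1/3*, -5:+1/0
  | [3] O move#4: -1:-1/2*, -2:-1/1
  | [2] X move#5: -1:-1/1, -2:+1/0*
  | [0] end (terminal -1, O#6); searched 7 to 8
O moving scores +1; O passing scores -1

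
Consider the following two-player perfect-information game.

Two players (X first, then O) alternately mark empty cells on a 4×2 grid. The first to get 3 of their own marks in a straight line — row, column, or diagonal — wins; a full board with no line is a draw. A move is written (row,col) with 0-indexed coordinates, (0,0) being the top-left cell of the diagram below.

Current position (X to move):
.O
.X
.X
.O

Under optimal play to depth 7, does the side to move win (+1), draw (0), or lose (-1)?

ply 1, X at .O/.X/.X/.O | (0,0)=+0→XO/.X/.X/.O*; (1,0)=+0→.O/XX/.X/.O; (2,0)=+0→.O/.X/XX/.O; (3,0)=+0→.O/.X/.X/XO
ply 2, O at XO/.X/.X/.O | (1,0)=+0→XO/OX/.X/.O*; (2,0)=+0→XO/.X/OX/.O; (3,0)=+0→XO/.X/.X/OO
ply 3, X at XO/OX/.X/.O | (2,0)=+0→XO/OX/XX/.O*; (3,0)=+0→XO/OX/.X/XO
ply 4, O at XO/OX/XX/.O | (3,0)=+0→XO/OX/XX/OO*
ply 5: XO/OX/XX/OO is terminal +0 (X); from .O/.X/.X/.O depth 7

value(.O/.X/.X/.O, X) = 0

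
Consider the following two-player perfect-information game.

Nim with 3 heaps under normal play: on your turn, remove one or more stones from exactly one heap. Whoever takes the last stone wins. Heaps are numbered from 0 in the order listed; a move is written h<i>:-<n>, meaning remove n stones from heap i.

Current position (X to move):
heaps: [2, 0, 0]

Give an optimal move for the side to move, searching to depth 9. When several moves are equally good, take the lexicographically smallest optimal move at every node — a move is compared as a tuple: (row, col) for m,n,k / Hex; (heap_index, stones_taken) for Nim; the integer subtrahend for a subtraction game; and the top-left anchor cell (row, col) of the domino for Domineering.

[(2,0,0)] X move#1: h0:-1:-1/(1,0,0), h0:-2:+1/(0,0,0)*
[(0,0,0)] end (terminal -1, O#2); searched (2,0,0) to 9

X's best at [(2,0,0)]: h0:-2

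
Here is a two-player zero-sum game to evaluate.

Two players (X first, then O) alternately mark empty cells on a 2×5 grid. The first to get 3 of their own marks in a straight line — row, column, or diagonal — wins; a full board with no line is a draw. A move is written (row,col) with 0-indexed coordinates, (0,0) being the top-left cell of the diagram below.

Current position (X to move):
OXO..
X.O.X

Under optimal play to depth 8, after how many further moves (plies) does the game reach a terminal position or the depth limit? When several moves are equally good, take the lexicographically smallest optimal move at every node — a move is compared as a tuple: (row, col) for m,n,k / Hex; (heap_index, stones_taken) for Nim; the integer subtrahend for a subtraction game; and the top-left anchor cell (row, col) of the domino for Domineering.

PV length from [OXO../X.O.X]: 4 plies

ply 1, X at OXO../X.O.X | (0,3)=+0→OXOX./X.O.X*; (0,4)=+0→OXO.X/X.O.X; (1,1)=+0→OXO../XXO.X; (1,3)=+0→OXO../X.OXX
ply 2, O at OXOX./X.O.X | (0,4)=+0→OXOXO/X.O.X*; (1,1)=+0→OXOX./XOO.X; (1,3)=+0→OXOX./X.OOX
ply 3, X at OXOXO/X.O.X | (1,1)=+0→OXOXO/XXO.X*; (1,3)=+0→OXOXO/X.OXX
ply 4, O at OXOXO/XXO.X | (1,3)=+0→OXOXO/XXOOX*
ply 5: OXOXO/XXOOX is terminal +0 (X); from OXO../X.O.X depth 8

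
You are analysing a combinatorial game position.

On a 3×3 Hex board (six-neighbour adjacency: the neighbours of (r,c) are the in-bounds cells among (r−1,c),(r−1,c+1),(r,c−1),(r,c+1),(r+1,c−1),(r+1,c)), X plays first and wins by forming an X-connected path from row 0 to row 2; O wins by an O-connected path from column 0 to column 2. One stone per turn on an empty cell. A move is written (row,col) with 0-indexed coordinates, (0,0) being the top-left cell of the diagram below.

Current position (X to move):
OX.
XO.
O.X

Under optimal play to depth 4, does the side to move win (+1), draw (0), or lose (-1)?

p1 X@[OX./XO./O.X]: (0,2)[OXX/XO./O.X]-1* (1,2)[OX./XOX/O.X]-1 (2,1)[OX./XO./OXX]-1
p2 O@[OXX/XO./O.X]: (1,2)[OXX/XOO/O.X]+1* (2,1)[OXX/XO./OOX]-1
p3 X@[OXX/XOO/O.X] terminal -1; root [OX./XO./O.X] d4

value(OX./XO./O.X, X) = -1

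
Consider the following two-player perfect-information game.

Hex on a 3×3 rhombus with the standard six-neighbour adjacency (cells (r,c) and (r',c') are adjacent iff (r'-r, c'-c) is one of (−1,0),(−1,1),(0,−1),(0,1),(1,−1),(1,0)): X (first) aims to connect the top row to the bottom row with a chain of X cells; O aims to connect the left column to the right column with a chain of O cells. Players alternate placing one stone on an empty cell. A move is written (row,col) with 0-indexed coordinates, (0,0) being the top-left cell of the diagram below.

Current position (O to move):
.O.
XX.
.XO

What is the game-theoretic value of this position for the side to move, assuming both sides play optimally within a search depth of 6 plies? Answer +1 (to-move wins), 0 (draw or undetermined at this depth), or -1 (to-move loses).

ply 1, O at .O./XX./.XO | (0,0)=-1→OO./XX./.XO*; (0,2)=-1→.OO/XX./.XO; (1,2)=-1→.O./XXO/.XO; (2,0)=-1→.O./XX./OXO
ply 2, X at OO./XX./.XO | (0,2)=+1→OOX/XX./.XO*; (1,2)=-1→OO./XXX/.XO; (2,0)=-1→OO./XX./XXO
ply 3: OOX/XX./.XO is terminal -1 (O); from .O./XX./.XO depth 6

value(.O./XX./.XO, O) = -1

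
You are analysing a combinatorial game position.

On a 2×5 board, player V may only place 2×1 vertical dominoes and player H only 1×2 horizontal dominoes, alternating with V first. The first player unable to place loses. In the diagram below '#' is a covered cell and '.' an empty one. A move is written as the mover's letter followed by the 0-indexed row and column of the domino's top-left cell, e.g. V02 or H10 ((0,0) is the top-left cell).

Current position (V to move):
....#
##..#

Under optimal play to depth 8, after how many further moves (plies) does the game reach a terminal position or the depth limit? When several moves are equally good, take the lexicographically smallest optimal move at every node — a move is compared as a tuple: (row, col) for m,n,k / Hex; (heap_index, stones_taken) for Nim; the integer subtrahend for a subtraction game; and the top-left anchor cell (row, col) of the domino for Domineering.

PV length from [....#/##..#]: 3 plies

ply 1, V at ....#/##..# | V02=+1→..#.#/###.#*; V03=-1→...##/##.##
ply 2, H at ..#.#/###.# | H00=-1→###.#/###.#*
ply 3, V at ###.#/###.# | V03=+1→#####/#####*
ply 4: #####/##### is terminal -1 (H); from ....#/##..# depth 8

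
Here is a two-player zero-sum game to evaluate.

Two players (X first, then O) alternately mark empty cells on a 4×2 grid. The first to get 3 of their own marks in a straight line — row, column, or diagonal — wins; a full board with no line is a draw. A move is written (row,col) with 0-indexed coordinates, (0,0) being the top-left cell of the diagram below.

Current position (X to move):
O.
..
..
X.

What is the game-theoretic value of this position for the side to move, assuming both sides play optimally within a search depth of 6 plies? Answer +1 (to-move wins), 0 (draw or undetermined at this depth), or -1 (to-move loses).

value(O./../../X., X) = 0

p1 X@[O./../../X.]: (0,1)[OX/../../X.]+0* (1,0)[O./X./../X.]+0 (1,1)[O./.X/../X.]+0 (2,0)[O./../X./X.]+0 (2,1)[O./../.X/X.]+0 (3,1)[O./../../XX]+0
p2 O@[OX/../../X.]: (1,0)[OX/O./../X.]+0* (1,1)[OX/.O/../X.]+0 (2,0)[OX/../O./X.]+0 (2,1)[OX/../.O/X.]+0 (3,1)[OX/../../XO]+0
p3 X@[OX/O./../X.]: (1,1)[OX/OX/../X.]-1 (2,0)[OX/O./X./X.]+0* (2,1)[OX/O./.X/X.]-1 (3,1)[OX/O./../XX]-1
p4 O@[OX/O./X./X.]: (1,1)[OX/OO/X./X.]+0* (2,1)[OX/O./XO/X.]+0 (3,1)[OX/O./X./XO]+0
p5 X@[OX/OO/X./X.]: (2,1)[OX/OO/XX/X.]+0* (3,1)[OX/OO/X./XX]+0
p6 O@[OX/OO/XX/X.]: (3,1)[OX/OO/XX/XO]+0*
p7 X@[OX/OO/XX/XO] terminal +0; root [O./../../X.] d6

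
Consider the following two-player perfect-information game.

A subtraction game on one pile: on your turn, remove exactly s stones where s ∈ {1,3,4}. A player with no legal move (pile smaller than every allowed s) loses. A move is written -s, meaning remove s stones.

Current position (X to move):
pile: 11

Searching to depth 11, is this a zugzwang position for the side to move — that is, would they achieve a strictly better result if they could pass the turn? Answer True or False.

ply 1, X at 11 | -1=-1→10; -3=-1→8; -4=+1→7*
ply 2, O at 7 | -1=-1→6*; -3=-1→4; -4=-1→3
ply 3, X at 6 | -1=-1→5; -3=-1→3; -4=+1→2*
ply 4, O at 2 | -1=-1→1*
ply 5, X at 1 | -1=+1→0*
ply 6: 0 is terminal -1 (O); from 11 depth 11
suppose X passes — search the same position with O to move:
pass> ply 1, O at 11 | -1=-1→10; -3=-1→8; -4=+1→7*
pass> ply 2, X at 7 | -1=-1→6*; -3=-1→4; -4=-1→3
pass> ply 3, O at 6 | -1=-1→5; -3=-1→3; -4=+1→2*
pass> ply 4, X at 2 | -1=-1→1*
pass> ply 5, O at 1 | -1=+1→0*
pass> ply 6: 0 is terminal -1 (X); from 11 depth 11
for X: play +1, pass -1

zugzwang(11, X) = False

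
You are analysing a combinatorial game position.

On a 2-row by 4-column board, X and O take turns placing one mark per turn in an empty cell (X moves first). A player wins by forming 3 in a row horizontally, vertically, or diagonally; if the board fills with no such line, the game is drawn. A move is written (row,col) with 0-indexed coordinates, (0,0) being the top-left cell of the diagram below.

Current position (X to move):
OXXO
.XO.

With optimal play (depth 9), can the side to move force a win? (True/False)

X winning at [OXXO/.XO.]: False

[OXXO/.XO.] X move#1: (1,0):+0/OXXO/XXO.*, (1,3):+0/OXXO/.XOX
[OXXO/XXO.] O move#2: (1,3):+0/OXXO/XXOO*
[OXXO/XXOO] end (terminal +0, X#3); searched OXXO/.XO. to 9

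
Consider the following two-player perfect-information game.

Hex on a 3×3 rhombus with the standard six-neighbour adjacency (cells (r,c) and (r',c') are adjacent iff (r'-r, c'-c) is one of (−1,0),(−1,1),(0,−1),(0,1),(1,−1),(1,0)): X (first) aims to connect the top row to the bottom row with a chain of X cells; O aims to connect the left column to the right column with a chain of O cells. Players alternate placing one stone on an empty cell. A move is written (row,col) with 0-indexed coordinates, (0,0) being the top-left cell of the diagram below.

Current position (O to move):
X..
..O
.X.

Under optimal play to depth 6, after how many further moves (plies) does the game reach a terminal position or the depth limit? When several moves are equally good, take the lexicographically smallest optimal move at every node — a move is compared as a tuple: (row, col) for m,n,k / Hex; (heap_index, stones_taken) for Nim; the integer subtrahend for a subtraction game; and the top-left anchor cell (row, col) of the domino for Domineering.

PV length from [X../..O/.X.]: 5 plies

[X../..O/.X.] O move#1: (0,1):-1/XO./..O/.X., (0,2):-1/X.O/..O/.X., (1,0):-1/X../O.O/.X., (1,1):+1/X../.OO/.X.*, (2,0):-1/X../..O/OX., (2,2):-1/X../..O/.XO
[X../.OO/.X.] X move#2: (0,1):-1/XX./.OO/.X.*, (0,2):-1/X.X/.OO/.X., (1,0):-1/X../XOO/.X., (2,0):-1/X../.OO/XX., (2,2):-1/X../.OO/.XX
[XX./.OO/.X.] O move#3: (0,2):+1/XXO/.OO/.X.*, (1,0):+1/XX./OOO/.X., (2,0):+1/XX./.OO/OX., (2,2):+1/XX./.OO/.XO
[XXO/.OO/.X.] X move#4: (1,0):-1/XXO/XOO/.X.*, (2,0):-1/XXO/.OO/XX., (2,2):-1/XXO/.OO/.XX
[XXO/XOO/.X.] O move#5: (2,0):+1/XXO/XOO/OX.*, (2,2):-1/XXO/XOO/.XO
[XXO/XOO/OX.] end (terminal -1, X#6); searched X../..O/.X. to 6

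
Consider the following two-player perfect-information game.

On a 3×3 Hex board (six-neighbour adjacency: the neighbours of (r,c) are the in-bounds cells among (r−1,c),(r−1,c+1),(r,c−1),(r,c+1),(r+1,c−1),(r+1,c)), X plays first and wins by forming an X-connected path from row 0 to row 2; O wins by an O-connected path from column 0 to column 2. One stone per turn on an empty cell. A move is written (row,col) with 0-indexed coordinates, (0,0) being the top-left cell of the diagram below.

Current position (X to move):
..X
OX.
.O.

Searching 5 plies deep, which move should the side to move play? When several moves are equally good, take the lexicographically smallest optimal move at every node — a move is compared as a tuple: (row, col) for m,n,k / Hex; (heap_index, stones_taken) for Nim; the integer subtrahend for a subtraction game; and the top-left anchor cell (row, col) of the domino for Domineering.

ply 1, X at ..X/OX./.O. | (0,0)=-1→X.X/OX./.O.; (0,1)=-1→.XX/OX./.O.; (1,2)=+1→..X/OXX/.O.*; (2,0)=+1→..X/OX./XO.; (2,2)=+1→..X/OX./.OX
ply 2, O at ..X/OXX/.O. | (0,0)=-1→O.X/OXX/.O.*; (0,1)=-1→.OX/OXX/.O.; (2,0)=-1→..X/OXX/OO.; (2,2)=-1→..X/OXX/.OO
ply 3, X at O.X/OXX/.O. | (0,1)=+1→OXX/OXX/.O.*; (2,0)=+1→O.X/OXX/XO.; (2,2)=+1→O.X/OXX/.OX
ply 4, O at OXX/OXX/.O. | (2,0)=-1→OXX/OXX/OO.*; (2,2)=-1→OXX/OXX/.OO
ply 5, X at OXX/OXX/OO. | (2,2)=+1→OXX/OXX/OOX*
ply 6: OXX/OXX/OOX is terminal -1 (O); from ..X/OX./.O. depth 5

X's best at [..X/OX./.O.]: (1,2)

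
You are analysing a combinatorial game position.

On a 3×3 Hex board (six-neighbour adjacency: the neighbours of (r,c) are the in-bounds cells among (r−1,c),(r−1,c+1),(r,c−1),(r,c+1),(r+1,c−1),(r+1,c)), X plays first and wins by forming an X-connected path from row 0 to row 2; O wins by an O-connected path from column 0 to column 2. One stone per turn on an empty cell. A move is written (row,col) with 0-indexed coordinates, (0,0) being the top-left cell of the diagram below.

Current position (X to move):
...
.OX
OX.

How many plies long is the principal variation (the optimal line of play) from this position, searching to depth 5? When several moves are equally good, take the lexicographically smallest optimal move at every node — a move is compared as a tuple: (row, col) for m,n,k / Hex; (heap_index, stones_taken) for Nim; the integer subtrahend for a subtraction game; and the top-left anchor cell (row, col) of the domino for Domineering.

[.../.OX/OX.] X move#1: (0,0):-1/X../.OX/OX., (0,1):-1/.X./.OX/OX., (0,2):+1/..X/.OX/OX.*, (1,0):-1/.../XOX/OX., (2,2):-1/.../.OX/OXX
[..X/.OX/OX.] end (terminal -1, O#2); searched .../.OX/OX. to 5

PV length from [.../.OX/OX.]: 1 ply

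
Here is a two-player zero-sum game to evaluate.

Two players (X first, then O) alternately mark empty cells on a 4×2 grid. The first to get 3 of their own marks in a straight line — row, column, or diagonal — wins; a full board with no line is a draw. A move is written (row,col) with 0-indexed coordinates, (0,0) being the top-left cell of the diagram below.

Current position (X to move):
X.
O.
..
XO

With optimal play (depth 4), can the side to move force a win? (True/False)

p1 X@[X./O./../XO]: (0,1)[XX/O./../XO]+0* (1,1)[X./OX/../XO]+0 (2,0)[X./O./X./XO]+0 (2,1)[X./O./.X/XO]+0
p2 O@[XX/O./../XO]: (1,1)[XX/OO/../XO]+0* (2,0)[XX/O./O./XO]+0 (2,1)[XX/O./.O/XO]+0
p3 X@[XX/OO/../XO]: (2,0)[XX/OO/X./XO]-1 (2,1)[XX/OO/.X/XO]+0*
p4 O@[XX/OO/.X/XO]: (2,0)[XX/OO/OX/XO]+0*
p5 X@[XX/OO/OX/XO] terminal +0; root [X./O./../XO] d4

X winning at [X./O./../XO]: False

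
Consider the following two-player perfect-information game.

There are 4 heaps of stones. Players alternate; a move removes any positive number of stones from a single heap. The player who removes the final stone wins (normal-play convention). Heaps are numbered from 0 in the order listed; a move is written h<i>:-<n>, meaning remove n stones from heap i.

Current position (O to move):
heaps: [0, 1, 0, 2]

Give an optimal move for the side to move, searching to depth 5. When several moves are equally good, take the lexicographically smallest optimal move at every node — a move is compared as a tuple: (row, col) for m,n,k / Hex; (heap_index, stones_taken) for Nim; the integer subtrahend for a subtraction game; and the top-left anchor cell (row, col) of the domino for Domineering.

O's best at [(0,1,0,2)]: h3:-1

p1 O@[(0,1,0,2)]: h1:-1[(0,0,0,2)]-1 h3:-1[(0,1,0,1)]+1* h3:-2[(0,1,0,0)]-1
p2 X@[(0,1,0,1)]: h1:-1[(0,0,0,1)]-1* h3:-1[(0,1,0,0)]-1
p3 O@[(0,0,0,1)]: h3:-1[(0,0,0,0)]+1*
p4 X@[(0,0,0,0)] terminal -1; root [(0,1,0,2)] d5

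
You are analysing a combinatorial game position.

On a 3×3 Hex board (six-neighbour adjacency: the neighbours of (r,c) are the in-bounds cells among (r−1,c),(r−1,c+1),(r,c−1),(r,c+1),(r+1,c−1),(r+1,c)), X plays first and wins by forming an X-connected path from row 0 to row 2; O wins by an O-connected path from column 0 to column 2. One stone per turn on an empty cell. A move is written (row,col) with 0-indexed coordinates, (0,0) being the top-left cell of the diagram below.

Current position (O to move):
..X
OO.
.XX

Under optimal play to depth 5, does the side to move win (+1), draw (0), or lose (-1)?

[..X/OO./.XX] O move#1: (0,0):-1/O.X/OO./.XX, (0,1):-1/.OX/OO./.XX, (1,2):+1/..X/OOO/.XX*, (2,0):-1/..X/OO./OXX
[..X/OOO/.XX] end (terminal -1, X#2); searched ..X/OO./.XX to 5

value(..X/OO./.XX, O) = +1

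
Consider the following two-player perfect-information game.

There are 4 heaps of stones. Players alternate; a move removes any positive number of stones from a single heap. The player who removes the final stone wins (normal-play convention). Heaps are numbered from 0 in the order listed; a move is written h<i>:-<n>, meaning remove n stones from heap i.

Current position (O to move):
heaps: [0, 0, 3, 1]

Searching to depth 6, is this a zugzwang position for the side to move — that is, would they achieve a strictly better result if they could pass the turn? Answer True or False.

zugzwang((0,0,3,1), O) = False

p1 O@[(0,0,3,1)]: h2:-1[(0,0,2,1)]-1 h2:-2[(0,0,1,1)]+1* h2:-3[(0,0,0,1)]-1 h3:-1[(0,0,3,0)]-1
p2 X@[(0,0,1,1)]: h2:-1[(0,0,0,1)]-1* h3:-1[(0,0,1,0)]-1
p3 O@[(0,0,0,1)]: h3:-1[(0,0,0,0)]+1*
p4 X@[(0,0,0,0)] terminal -1; root [(0,0,3,1)] d6
pass branch (X moves first from the same position):
  | p1 X@[(0,0,3,1)]: h2:-1[(0,0,2,1)]-1 h2:-2[(0,0,1,1)]+1* h2:-3[(0,0,0,1)]-1 h3:-1[(0,0,3,0)]-1
  | p2 O@[(0,0,1,1)]: h2:-1[(0,0,0,1)]-1* h3:-1[(0,0,1,0)]-1
  | p3 X@[(0,0,0,1)]: h3:-1[(0,0,0,0)]+1*
  | p4 O@[(0,0,0,0)] terminal -1; root [(0,0,3,1)] d6
O moving scores +1; O passing scores -1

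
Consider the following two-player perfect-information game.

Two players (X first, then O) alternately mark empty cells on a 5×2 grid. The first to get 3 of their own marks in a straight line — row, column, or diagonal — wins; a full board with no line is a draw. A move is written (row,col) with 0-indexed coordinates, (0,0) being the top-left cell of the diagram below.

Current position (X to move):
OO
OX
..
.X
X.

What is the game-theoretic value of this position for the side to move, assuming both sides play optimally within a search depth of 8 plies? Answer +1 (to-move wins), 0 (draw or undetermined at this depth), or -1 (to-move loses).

ply 1, X at OO/OX/../.X/X. | (2,0)=+1→OO/OX/X./.X/X.*; (2,1)=+1→OO/OX/.X/.X/X.; (3,0)=-1→OO/OX/../XX/X.; (4,1)=-1→OO/OX/../.X/XX
ply 2, O at OO/OX/X./.X/X. | (2,1)=-1→OO/OX/XO/.X/X.*; (3,0)=-1→OO/OX/X./OX/X.; (4,1)=-1→OO/OX/X./.X/XO
ply 3, X at OO/OX/XO/.X/X. | (3,0)=+1→OO/OX/XO/XX/X.*; (4,1)=+0→OO/OX/XO/.X/XX
ply 4: OO/OX/XO/XX/X. is terminal -1 (O); from OO/OX/../.X/X. depth 8

value(OO/OX/../.X/X., X) = +1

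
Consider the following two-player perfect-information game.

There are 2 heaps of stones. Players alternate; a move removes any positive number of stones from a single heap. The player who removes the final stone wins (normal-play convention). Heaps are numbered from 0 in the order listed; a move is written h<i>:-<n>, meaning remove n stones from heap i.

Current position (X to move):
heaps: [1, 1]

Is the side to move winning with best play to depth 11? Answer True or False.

p1 X@[(1,1)]: h0:-1[(0,1)]-1* h1:-1[(1,0)]-1
p2 O@[(0,1)]: h1:-1[(0,0)]+1*
p3 X@[(0,0)] terminal -1; root [(1,1)] d11

X winning at [(1,1)]: False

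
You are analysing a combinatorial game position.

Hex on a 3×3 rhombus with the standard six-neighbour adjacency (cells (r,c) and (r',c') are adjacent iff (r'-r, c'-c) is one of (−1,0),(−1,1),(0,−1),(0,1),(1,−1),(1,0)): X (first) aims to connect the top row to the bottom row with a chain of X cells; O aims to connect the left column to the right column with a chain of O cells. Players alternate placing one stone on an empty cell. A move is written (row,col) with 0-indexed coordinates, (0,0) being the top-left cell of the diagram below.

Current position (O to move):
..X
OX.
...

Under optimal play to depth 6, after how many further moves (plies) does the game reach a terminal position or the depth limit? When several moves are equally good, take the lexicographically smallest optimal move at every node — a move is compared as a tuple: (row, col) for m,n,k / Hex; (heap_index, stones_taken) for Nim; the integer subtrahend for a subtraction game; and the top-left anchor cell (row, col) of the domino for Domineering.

PV length from [..X/OX./...]: 4 plies

p1 O@[..X/OX./...]: (0,0)[O.X/OX./...]-1* (0,1)[.OX/OX./...]-1 (1,2)[..X/OXO/...]-1 (2,0)[..X/OX./O..]-1 (2,1)[..X/OX./.O.]-1 (2,2)[..X/OX./..O]-1
p2 X@[O.X/OX./...]: (0,1)[OXX/OX./...]+1* (1,2)[O.X/OXX/...]+1 (2,0)[O.X/OX./X..]+1 (2,1)[O.X/OX./.X.]+1 (2,2)[O.X/OX./..X]+1
p3 O@[OXX/OX./...]: (1,2)[OXX/OXO/...]-1* (2,0)[OXX/OX./O..]-1 (2,1)[OXX/OX./.O.]-1 (2,2)[OXX/OX./..O]-1
p4 X@[OXX/OXO/...]: (2,0)[OXX/OXO/X..]+1* (2,1)[OXX/OXO/.X.]+1 (2,2)[OXX/OXO/..X]+1
p5 O@[OXX/OXO/X..] terminal -1; root [..X/OX./...] d6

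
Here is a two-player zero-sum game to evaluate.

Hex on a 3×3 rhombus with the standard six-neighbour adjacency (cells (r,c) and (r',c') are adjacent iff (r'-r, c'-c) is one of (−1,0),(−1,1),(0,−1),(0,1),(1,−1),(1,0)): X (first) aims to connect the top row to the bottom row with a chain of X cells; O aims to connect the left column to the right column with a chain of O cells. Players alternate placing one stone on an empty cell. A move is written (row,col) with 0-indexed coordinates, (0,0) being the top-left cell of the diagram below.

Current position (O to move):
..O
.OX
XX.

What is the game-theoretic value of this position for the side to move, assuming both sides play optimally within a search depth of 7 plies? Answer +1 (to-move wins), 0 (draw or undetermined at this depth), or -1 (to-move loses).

value(..O/.OX/XX., O) = +1

p1 O@[..O/.OX/XX.]: (0,0)[O.O/.OX/XX.]+1* (0,1)[.OO/.OX/XX.]+1 (1,0)[..O/OOX/XX.]+1 (2,2)[..O/.OX/XXO]-1
p2 X@[O.O/.OX/XX.]: (0,1)[OXO/.OX/XX.]-1* (1,0)[O.O/XOX/XX.]-1 (2,2)[O.O/.OX/XXX]-1
p3 O@[OXO/.OX/XX.]: (1,0)[OXO/OOX/XX.]+1* (2,2)[OXO/.OX/XXO]-1
p4 X@[OXO/OOX/XX.] terminal -1; root [..O/.OX/XX.] d7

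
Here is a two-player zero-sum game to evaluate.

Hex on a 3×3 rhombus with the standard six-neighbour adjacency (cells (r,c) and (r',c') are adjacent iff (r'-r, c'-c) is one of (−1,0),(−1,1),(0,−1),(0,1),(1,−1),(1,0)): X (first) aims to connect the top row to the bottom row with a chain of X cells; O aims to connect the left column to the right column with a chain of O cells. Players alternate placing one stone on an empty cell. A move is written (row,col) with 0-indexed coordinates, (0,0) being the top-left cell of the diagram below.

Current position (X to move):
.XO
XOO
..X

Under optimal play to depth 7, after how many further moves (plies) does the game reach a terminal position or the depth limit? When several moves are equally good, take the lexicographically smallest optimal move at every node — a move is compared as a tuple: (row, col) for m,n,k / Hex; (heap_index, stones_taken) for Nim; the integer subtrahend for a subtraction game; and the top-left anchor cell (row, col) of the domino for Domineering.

[.XO/XOO/..X] X move#1: (0,0):-1/XXO/XOO/..X, (2,0):+1/.XO/XOO/X.X*, (2,1):-1/.XO/XOO/.XX
[.XO/XOO/X.X] end (terminal -1, O#2); searched .XO/XOO/..X to 7

PV length from [.XO/XOO/..X]: 1 ply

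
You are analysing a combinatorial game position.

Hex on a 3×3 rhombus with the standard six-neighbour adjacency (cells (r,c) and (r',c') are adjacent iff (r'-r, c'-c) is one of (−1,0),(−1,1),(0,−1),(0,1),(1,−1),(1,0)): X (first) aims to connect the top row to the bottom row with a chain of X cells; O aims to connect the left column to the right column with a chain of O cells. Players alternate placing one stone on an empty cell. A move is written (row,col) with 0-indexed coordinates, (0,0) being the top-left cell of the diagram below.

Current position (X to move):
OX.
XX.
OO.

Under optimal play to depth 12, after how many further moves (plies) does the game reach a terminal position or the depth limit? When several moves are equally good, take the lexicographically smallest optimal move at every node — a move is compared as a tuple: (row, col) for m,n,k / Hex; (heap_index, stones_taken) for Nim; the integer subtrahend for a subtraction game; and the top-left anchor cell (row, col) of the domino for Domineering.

p1 X@[OX./XX./OO.]: (0,2)[OXX/XX./OO.]-1* (1,2)[OX./XXX/OO.]-1 (2,2)[OX./XX./OOX]-1
p2 O@[OXX/XX./OO.]: (1,2)[OXX/XXO/OO.]+1* (2,2)[OXX/XX./OOO]+1
p3 X@[OXX/XXO/OO.] terminal -1; root [OX./XX./OO.] d12

PV length from [OX./XX./OO.]: 2 plies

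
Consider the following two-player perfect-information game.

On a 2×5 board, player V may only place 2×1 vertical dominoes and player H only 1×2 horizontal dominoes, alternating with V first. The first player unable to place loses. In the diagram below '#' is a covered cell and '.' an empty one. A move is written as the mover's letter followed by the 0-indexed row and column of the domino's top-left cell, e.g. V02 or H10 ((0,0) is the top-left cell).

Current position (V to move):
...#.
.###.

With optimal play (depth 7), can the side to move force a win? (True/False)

V winning at [...#./.###.]: True

[...#./.###.] V move#1: V00:+1/#..#./####.*, V04:-1/...##/.####
[#..#./####.] H move#2: H01:-1/####./####.*
[####./####.] V move#3: V04:+1/#####/#####*
[#####/#####] end (terminal -1, H#4); searched ...#./.###. to 7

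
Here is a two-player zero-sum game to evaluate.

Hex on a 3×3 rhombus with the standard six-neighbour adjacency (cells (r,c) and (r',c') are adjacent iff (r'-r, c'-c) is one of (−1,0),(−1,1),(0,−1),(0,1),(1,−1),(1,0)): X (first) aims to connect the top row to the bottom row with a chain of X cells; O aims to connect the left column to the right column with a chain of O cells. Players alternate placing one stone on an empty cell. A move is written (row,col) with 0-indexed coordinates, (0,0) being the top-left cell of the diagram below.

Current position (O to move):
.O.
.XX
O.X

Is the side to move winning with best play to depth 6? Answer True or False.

[.O./.XX/O.X] O move#1: (0,0):-1/OO./.XX/O.X, (0,2):+1/.OO/.XX/O.X*, (1,0):-1/.O./OXX/O.X, (2,1):-1/.O./.XX/OOX
[.OO/.XX/O.X] X move#2: (0,0):-1/XOO/.XX/O.X*, (1,0):-1/.OO/XXX/O.X, (2,1):-1/.OO/.XX/OXX
[XOO/.XX/O.X] O move#3: (1,0):+1/XOO/OXX/O.X*, (2,1):-1/XOO/.XX/OOX
[XOO/OXX/O.X] end (terminal -1, X#4); searched .O./.XX/O.X to 6

O winning at [.O./.XX/O.X]: True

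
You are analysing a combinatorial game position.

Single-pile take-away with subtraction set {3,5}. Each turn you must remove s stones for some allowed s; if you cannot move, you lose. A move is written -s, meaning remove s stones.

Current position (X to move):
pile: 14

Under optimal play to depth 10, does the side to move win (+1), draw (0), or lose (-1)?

value(14, X) = +1

[14] X move#1: -3:-1/11, -5:+1/9*
[9] O move#2: -3:-1/6*, -5:-1/4
[6] X move#3: -3:-1/3, -5:+1/1*
[1] end (terminal -1, O#4); searched 14 to 10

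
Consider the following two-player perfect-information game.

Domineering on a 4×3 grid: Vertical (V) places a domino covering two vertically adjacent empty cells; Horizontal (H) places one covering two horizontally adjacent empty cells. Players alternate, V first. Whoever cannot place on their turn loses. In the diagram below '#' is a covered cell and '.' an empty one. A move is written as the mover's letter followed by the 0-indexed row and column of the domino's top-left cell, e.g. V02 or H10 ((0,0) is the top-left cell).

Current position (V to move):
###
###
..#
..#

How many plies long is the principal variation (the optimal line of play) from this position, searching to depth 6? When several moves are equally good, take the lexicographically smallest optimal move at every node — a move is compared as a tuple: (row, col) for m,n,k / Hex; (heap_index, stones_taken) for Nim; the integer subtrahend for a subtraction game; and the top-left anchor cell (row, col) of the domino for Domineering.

[###/###/..#/..#] V move#1: V20:+1/###/###/#.#/#.#*, V21:+1/###/###/.##/.##
[###/###/#.#/#.#] end (terminal -1, H#2); searched ###/###/..#/..# to 6

PV length from [###/###/..#/..#]: 1 ply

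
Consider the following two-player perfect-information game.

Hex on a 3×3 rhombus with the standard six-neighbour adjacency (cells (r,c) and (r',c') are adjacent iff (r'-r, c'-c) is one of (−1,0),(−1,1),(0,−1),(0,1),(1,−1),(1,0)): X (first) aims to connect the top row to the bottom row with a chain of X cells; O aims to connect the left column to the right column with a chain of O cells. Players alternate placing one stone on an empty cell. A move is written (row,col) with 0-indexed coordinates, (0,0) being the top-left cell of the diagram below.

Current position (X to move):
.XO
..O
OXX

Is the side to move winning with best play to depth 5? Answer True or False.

X winning at [.XO/..O/OXX]: True

[.XO/..O/OXX] X move#1: (0,0):-1/XXO/..O/OXX, (1,0):-1/.XO/X.O/OXX, (1,1):+1/.XO/.XO/OXX*
[.XO/.XO/OXX] end (terminal -1, O#2); searched .XO/..O/OXX to 5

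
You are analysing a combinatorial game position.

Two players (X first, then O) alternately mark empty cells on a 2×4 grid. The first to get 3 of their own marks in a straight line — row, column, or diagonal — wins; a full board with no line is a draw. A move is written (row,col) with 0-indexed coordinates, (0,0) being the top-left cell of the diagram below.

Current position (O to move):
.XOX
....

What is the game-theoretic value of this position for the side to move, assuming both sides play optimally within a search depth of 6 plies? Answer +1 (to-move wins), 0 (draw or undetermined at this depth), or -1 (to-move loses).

p1 O@[.XOX/....]: (0,0)[OXOX/....]+0* (1,0)[.XOX/O...]+0 (1,1)[.XOX/.O..]+0 (1,2)[.XOX/..O.]+0 (1,3)[.XOX/...O]+0
p2 X@[OXOX/....]: (1,0)[OXOX/X...]+0* (1,1)[OXOX/.X..]+0 (1,2)[OXOX/..X.]+0 (1,3)[OXOX/...X]+0
p3 O@[OXOX/X...]: (1,1)[OXOX/XO..]+0* (1,2)[OXOX/X.O.]+0 (1,3)[OXOX/X..O]+0
p4 X@[OXOX/XO..]: (1,2)[OXOX/XOX.]+0* (1,3)[OXOX/XO.X]+0
p5 O@[OXOX/XOX.]: (1,3)[OXOX/XOXO]+0*
p6 X@[OXOX/XOXO] terminal +0; root [.XOX/....] d6

value(.XOX/...., O) = 0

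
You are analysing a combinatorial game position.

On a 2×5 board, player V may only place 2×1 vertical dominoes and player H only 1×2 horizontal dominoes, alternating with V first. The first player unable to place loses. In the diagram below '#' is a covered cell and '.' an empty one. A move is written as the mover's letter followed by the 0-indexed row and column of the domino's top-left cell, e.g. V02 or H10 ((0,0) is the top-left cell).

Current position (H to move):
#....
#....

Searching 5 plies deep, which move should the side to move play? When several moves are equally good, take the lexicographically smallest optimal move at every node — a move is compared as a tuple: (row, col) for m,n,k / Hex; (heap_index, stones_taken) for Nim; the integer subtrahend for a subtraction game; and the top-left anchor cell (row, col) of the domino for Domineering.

p1 H@[#..../#....]: H01[###../#....]-1 H02[#.##./#....]+1* H03[#..##/#....]-1 H11[#..../###..]-1 H12[#..../#.##.]+1 H13[#..../#..##]-1
p2 V@[#.##./#....]: V01[####./##...]-1* V04[#.###/#...#]-1
p3 H@[####./##...]: H12[####./####.]-1 H13[####./##.##]+1*
p4 V@[####./##.##] terminal -1; root [#..../#....] d5

H's best at [#..../#....]: H02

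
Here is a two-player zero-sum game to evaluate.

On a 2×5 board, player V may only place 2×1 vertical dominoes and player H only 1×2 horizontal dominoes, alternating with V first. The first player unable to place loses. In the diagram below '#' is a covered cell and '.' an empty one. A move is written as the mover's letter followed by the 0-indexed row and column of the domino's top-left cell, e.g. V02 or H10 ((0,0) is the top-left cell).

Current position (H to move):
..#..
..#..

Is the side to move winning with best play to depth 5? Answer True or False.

H winning at [..#../..#..]: False

ply 1, H at ..#../..#.. | H00=-1→###../..#..*; H03=-1→..###/..#..; H10=-1→..#../###..; H13=-1→..#../..###
ply 2, V at ###../..#.. | V03=+1→####./..##.*; V04=+1→###.#/..#.#
ply 3, H at ####./..##. | H10=-1→####./####.*
ply 4, V at ####./####. | V04=+1→#####/#####*
ply 5: #####/##### is terminal -1 (H); from ..#../..#.. depth 5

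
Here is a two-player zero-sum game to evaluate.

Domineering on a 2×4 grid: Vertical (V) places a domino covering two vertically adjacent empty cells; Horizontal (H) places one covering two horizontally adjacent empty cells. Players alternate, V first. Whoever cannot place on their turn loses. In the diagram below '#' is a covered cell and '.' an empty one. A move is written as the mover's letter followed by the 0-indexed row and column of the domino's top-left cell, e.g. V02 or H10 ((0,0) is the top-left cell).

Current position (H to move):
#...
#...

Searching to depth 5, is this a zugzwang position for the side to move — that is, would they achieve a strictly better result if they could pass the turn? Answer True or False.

[#.../#...] H move#1: H01:+1/###./#...*, H02:+1/#.##/#..., H11:+1/#.../###., H12:+1/#.../#.##
[###./#...] V move#2: V03:-1/####/#..#*
[####/#..#] H move#3: H11:+1/####/####*
[####/####] end (terminal -1, V#4); searched #.../#... to 5
if H skipped the turn, V would face:
~ [#.../#...] V move#1: V01:-1/##../##.., V02:+1/#.#./#.#.*, V03:-1/#..#/#..#
~ [#.#./#.#.] end (terminal -1, H#2); searched #.../#... to 5
compare (H): move=+1 vs pass=-1

zugzwang(#.../#..., H) = False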